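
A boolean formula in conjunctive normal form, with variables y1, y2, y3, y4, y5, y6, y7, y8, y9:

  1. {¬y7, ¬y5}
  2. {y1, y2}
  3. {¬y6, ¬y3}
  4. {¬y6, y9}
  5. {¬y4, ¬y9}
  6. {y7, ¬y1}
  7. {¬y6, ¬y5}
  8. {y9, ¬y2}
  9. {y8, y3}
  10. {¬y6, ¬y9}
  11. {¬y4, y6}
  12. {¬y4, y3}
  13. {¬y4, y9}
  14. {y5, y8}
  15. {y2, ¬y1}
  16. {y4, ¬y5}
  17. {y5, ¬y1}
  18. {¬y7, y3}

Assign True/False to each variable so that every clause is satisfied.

y8 occurs only positively in the remaining clauses — set y8 = True.
Branch on y1: take y1 = False.
  then y2 is forced to True.
  then y9 is forced to True.
  then y4 is forced to False.
  then y6 is forced to False.
  then y5 is forced to False.
For the remaining variables, y3 = False, y7 = False works.

y1=F, y2=T, y3=F, y4=F, y5=F, y6=F, y7=F, y8=T, y9=T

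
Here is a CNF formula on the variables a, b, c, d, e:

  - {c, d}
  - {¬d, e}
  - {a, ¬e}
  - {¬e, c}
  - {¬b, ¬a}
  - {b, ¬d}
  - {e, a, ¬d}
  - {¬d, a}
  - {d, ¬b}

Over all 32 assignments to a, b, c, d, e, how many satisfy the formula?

3

The models are:
  a=F b=F c=T d=F e=F
  a=T b=F c=T d=F e=F
  a=T b=F c=T d=F e=T
That's 3 in total.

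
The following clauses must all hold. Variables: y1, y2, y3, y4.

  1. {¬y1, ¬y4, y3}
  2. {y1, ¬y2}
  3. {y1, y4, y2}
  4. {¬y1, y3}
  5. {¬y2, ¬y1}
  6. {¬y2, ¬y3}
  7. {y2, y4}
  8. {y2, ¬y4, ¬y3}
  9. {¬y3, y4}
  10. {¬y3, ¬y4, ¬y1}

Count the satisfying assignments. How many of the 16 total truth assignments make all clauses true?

The models are:
  y1=0 y2=0 y3=0 y4=1
Count: 1.

1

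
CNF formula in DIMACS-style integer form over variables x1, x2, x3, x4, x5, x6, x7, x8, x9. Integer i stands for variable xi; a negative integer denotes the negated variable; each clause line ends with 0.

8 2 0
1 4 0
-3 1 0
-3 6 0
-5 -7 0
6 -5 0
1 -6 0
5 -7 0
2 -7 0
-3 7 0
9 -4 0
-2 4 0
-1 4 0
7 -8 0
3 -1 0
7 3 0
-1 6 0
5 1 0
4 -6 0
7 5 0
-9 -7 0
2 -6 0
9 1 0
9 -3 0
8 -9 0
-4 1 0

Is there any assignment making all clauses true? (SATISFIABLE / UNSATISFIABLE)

UNSATISFIABLE

x1 = True:
  propagation gives x4=True, x9=True, x3=True, x6=True; an empty clause results — contradiction.
x1 = False:
  propagation gives x4=True; an empty clause results — contradiction.
Every branch closes, so no satisfying assignment exists.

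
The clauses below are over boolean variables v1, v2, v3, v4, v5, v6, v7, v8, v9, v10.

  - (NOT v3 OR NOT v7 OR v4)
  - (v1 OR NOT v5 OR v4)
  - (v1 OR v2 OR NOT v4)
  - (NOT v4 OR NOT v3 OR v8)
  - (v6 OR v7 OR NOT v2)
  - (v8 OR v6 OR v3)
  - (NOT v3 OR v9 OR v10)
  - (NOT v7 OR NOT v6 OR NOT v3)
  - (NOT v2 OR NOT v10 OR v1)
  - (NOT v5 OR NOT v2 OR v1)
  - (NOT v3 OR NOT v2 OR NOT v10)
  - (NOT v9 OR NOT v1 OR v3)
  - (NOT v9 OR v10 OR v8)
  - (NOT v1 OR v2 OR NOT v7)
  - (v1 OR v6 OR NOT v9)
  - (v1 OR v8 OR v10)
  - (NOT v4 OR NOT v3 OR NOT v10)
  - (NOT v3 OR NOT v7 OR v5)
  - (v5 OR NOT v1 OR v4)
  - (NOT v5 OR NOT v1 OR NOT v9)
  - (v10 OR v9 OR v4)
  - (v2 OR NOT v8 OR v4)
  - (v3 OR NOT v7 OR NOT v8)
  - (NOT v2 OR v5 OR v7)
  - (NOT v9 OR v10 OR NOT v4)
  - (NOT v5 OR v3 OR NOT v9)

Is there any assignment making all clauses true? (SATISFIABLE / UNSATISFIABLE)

Try v1 = False.
The remaining clauses are satisfied by v2 = False, v3 = False, v4 = False, v5 = False, v6 = True, v7 = False, v8 = False, v9 = False, v10 = True.
So v1=F, v2=F, v3=F, v4=F, v5=F, v6=T, v7=F, v8=F, v9=F, v10=T is a satisfying assignment.

SATISFIABLE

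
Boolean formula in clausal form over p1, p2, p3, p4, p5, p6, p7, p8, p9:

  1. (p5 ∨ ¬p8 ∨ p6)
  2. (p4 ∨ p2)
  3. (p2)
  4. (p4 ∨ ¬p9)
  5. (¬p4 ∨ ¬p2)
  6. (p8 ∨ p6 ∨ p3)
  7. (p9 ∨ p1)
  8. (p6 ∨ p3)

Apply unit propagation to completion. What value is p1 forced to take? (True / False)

(p2) is a unit clause: p2 = True.
From (¬p4 ∨ ¬p2) and p2 = True: p4 = False.
(¬p9 ∨ p4): since p4 = False, the clause reduces to (¬p9). p9 = False.
(p9 ∨ p1): since p9 = False, the clause reduces to (p1). p1 = True.

True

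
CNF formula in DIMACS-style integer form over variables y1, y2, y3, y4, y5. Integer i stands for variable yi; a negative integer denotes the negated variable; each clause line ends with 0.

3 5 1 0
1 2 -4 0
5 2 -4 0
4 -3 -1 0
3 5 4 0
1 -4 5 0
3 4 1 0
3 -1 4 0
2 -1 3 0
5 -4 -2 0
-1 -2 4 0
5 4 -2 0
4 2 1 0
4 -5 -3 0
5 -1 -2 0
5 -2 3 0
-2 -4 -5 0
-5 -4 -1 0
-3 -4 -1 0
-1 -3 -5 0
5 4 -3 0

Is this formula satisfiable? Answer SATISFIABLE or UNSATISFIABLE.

UNSATISFIABLE

y4 = True:
  y5 = True:
    propagation gives y2=False, y1=True; an empty clause results — contradiction.
  y5 = False:
    propagation gives y2=True; an empty clause results — contradiction.
y4 = False:
  y3 = True:
    propagation gives y1=False, y2=True, y5=True; an empty clause results — contradiction.
  y3 = False:
    propagation gives y5=True, y1=True; an empty clause results — contradiction.
Every branch closes, so no satisfying assignment exists.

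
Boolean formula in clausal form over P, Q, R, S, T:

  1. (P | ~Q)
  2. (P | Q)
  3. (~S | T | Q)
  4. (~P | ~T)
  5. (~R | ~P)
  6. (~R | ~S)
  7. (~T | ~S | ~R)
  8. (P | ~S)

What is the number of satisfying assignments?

The models are:
  P=T Q=F R=F S=F T=F
  P=T Q=T R=F S=F T=F
  P=T Q=T R=F S=T T=F
That's 3 in total.

3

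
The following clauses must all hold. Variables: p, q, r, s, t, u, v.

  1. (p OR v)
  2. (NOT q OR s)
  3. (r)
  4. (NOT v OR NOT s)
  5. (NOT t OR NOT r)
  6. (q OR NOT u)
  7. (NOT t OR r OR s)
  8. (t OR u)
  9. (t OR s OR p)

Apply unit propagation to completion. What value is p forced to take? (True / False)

True

(r) is a unit clause: r = True.
(NOT r OR NOT t) with r = True leaves only NOT t, so t = False.
In (t OR u), t is now false; u must hold, so u = True.
From (NOT u OR q) and u = True: q = True.
In (NOT q OR s), NOT q is now false; s must hold, so s = True.
In (NOT s OR NOT v), NOT s is now false; NOT v must hold, so v = False.
From (v OR p) and v = False: p = True.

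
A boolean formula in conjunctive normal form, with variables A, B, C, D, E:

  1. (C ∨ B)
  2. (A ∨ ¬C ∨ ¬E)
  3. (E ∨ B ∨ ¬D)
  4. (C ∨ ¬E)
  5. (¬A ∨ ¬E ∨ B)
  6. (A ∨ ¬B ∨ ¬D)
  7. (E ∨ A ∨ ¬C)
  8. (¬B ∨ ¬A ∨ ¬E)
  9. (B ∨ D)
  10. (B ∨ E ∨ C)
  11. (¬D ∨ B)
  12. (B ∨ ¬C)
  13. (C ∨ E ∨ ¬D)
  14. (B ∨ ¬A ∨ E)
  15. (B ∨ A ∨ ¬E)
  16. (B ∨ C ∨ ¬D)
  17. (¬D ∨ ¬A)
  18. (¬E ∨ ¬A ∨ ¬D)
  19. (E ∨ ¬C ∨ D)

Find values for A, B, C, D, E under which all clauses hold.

A=T, B=T, C=F, D=F, E=F

Set A = True and propagate.
  then D is forced to False.
  then B is forced to True.
  then E is forced to False.
  then C is forced to False.
Every clause has at least one true literal under this assignment.
Check each clause:
  1. (C ∨ B) — B is true.
  2. (¬C ∨ A ∨ ¬E) — A is true.
  3. (¬D ∨ E ∨ B) — B is true.
  4. (¬E ∨ C) — ¬E is true.
  5. (B ∨ ¬A ∨ ¬E) — B is true.
  6. (¬D ∨ A ∨ ¬B) — A is true.
  7. (A ∨ ¬C ∨ E) — A is true.
  8. (¬B ∨ ¬A ∨ ¬E) — ¬E is true.
  9. (B ∨ D) — B is true.
  10. (B ∨ E ∨ C) — B is true.
  11. (¬D ∨ B) — B is true.
  12. (B ∨ ¬C) — B is true.
  13. (¬D ∨ C ∨ E) — ¬D is true.
  14. (E ∨ ¬A ∨ B) — B is true.
  15. (B ∨ A ∨ ¬E) — A is true.
  16. (B ∨ ¬D ∨ C) — B is true.
  17. (¬A ∨ ¬D) — ¬D is true.
  18. (¬D ∨ ¬A ∨ ¬E) — ¬E is true.
  19. (D ∨ ¬C ∨ E) — ¬C is true.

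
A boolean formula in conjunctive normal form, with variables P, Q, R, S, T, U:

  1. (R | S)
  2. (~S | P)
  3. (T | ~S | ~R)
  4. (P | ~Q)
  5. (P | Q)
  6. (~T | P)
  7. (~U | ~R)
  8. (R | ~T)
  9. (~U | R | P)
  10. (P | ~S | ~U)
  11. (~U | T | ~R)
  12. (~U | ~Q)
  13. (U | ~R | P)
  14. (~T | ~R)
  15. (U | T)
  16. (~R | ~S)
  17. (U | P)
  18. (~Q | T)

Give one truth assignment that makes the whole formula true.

P = True, Q = False, R = False, S = True, T = False, U = True

Pure literal: P appears only positively; assign P = True.
Try Q = False.
Set R = False and propagate.
  then S is forced to True.
  then T is forced to False.
  then U is forced to True.
Check each clause:
  1. (R | S) — S is true.
  2. (P | ~S) — P is true.
  3. (T | ~R | ~S) — ~R is true.
  4. (~Q | P) — P is true.
  5. (Q | P) — P is true.
  6. (P | ~T) — P is true.
  7. (~U | ~R) — ~R is true.
  8. (R | ~T) — ~T is true.
  9. (R | P | ~U) — P is true.
  10. (P | ~U | ~S) — P is true.
  11. (~R | ~U | T) — ~R is true.
  12. (~Q | ~U) — ~Q is true.
  13. (U | P | ~R) — P is true.
  14. (~R | ~T) — ~T is true.
  15. (U | T) — U is true.
  16. (~R | ~S) — ~R is true.
  17. (U | P) — P is true.
  18. (~Q | T) — ~Q is true.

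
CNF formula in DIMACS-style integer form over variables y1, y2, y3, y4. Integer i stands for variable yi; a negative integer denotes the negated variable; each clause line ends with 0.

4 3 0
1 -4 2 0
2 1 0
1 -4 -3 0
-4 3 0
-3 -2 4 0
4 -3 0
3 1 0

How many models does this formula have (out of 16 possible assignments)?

2

Satisfying assignments:
  y1=T y2=F y3=T y4=T
  y1=T y2=T y3=T y4=T
That's 2 in total.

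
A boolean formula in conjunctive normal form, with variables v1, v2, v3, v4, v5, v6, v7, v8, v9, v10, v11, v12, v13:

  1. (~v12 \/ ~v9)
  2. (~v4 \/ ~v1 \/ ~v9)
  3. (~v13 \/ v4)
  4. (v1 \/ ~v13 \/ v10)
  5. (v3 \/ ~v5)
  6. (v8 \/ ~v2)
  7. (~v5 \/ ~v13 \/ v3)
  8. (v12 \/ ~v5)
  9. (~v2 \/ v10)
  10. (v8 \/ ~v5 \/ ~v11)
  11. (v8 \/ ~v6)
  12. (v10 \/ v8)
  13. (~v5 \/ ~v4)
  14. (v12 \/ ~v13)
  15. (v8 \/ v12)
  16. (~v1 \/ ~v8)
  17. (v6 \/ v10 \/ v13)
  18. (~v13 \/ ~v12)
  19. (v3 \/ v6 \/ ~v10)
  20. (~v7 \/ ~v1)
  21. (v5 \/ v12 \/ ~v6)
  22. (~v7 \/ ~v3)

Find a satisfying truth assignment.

v1=False, v2=False, v3=True, v4=False, v5=False, v6=False, v7=False, v8=True, v9=True, v10=True, v11=False, v12=False, v13=False

Check each clause:
  1. (~v9 \/ ~v12) — ~v12 is true.
  2. (~v9 \/ ~v1 \/ ~v4) — ~v4 is true.
  3. (~v13 \/ v4) — ~v13 is true.
  4. (v1 \/ v10 \/ ~v13) — v10 is true.
  5. (v3 \/ ~v5) — v3 is true.
  6. (~v2 \/ v8) — v8 is true.
  7. (~v5 \/ ~v13 \/ v3) — v3 is true.
  8. (v12 \/ ~v5) — ~v5 is true.
  9. (~v2 \/ v10) — v10 is true.
  10. (v8 \/ ~v5 \/ ~v11) — v8 is true.
  11. (~v6 \/ v8) — v8 is true.
  12. (v10 \/ v8) — v8 is true.
  13. (~v4 \/ ~v5) — ~v5 is true.
  14. (v12 \/ ~v13) — ~v13 is true.
  15. (v12 \/ v8) — v8 is true.
  16. (~v8 \/ ~v1) — ~v1 is true.
  17. (v6 \/ v10 \/ v13) — v10 is true.
  18. (~v12 \/ ~v13) — ~v13 is true.
  19. (v6 \/ v3 \/ ~v10) — v3 is true.
  20. (~v7 \/ ~v1) — ~v7 is true.
  21. (v5 \/ ~v6 \/ v12) — ~v6 is true.
  22. (~v3 \/ ~v7) — ~v7 is true.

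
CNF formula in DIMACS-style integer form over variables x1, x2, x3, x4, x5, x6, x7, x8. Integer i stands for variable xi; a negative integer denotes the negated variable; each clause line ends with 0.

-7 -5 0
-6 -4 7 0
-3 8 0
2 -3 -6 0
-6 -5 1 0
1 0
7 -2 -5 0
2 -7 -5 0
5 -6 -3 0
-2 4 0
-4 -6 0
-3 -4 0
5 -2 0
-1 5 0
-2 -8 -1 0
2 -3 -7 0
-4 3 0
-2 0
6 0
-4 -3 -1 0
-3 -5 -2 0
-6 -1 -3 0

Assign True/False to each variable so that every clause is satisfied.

x1 = T, x2 = F, x3 = F, x4 = F, x5 = T, x6 = T, x7 = F, x8 = F

(x1) is a unit clause, so x1 = True.
Unit propagation: (x5) forces x5 = True.
The clause (~x7) is unit: x7 must be False.
The clause (~x2) is unit: x2 must be False.
(x6) is a unit clause, so x6 = True.
(~x4) is a unit clause, so x4 = False.
Unit propagation: (~x3) forces x3 = False.
x8 is now unconstrained; take x8 = False.
Every clause has at least one true literal under this assignment.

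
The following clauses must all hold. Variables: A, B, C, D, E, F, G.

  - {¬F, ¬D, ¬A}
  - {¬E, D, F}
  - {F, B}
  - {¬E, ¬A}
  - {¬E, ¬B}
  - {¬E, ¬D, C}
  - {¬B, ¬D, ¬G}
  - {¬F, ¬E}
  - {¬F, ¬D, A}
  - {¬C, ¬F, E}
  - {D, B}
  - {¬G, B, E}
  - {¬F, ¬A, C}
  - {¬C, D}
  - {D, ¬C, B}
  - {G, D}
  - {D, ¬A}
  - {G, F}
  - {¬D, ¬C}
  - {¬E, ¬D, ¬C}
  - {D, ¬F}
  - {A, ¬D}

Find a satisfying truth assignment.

Branch on A: take A = False.
  then D is forced to False.
  then B is forced to True.
  then E is forced to False.
  then C is forced to False.
  then G is forced to True.
  then F is forced to False.

A=F, B=T, C=F, D=F, E=F, F=F, G=T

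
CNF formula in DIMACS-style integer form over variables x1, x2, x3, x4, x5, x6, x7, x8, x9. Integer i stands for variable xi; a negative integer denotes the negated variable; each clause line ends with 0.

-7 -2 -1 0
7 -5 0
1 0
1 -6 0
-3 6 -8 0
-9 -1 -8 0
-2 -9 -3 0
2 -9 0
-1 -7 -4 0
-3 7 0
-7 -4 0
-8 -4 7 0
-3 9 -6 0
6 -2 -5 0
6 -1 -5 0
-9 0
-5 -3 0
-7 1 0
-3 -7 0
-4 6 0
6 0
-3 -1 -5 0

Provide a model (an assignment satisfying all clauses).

x1 = T  x2 = F  x3 = F  x4 = F  x5 = T  x6 = T  x7 = T  x8 = F  x9 = F

Unit propagation: (x1) forces x1 = True.
The clause (NOT x9) is unit: x9 must be False.
(x6) is a unit clause, so x6 = True.
Unit propagation: (NOT x3) forces x3 = False.
x2 occurs only negated in the remaining clauses — set x2 = False.
Pure literal: x4 appears only negated; assign x4 = False.
Set x5 = True and propagate.
  then x7 is forced to True.
x8 is now unconstrained; take x8 = False.
Check each clause:
  1. (NOT x2 OR NOT x1 OR NOT x7) — NOT x2 is true.
  2. (x7 OR NOT x5) — x7 is true.
  3. (x1) — x1 is true.
  4. (x1 OR NOT x6) — x1 is true.
  5. (NOT x3 OR x6 OR NOT x8) — NOT x8 is true.
  6. (NOT x9 OR NOT x8 OR NOT x1) — NOT x8 is true.
  7. (NOT x9 OR NOT x3 OR NOT x2) — NOT x3 is true.
  8. (x2 OR NOT x9) — NOT x9 is true.
  9. (NOT x1 OR NOT x4 OR NOT x7) — NOT x4 is true.
  10. (NOT x3 OR x7) — NOT x3 is true.
  11. (NOT x4 OR NOT x7) — NOT x4 is true.
  12. (NOT x8 OR x7 OR NOT x4) — NOT x8 is true.
  13. (x9 OR NOT x3 OR NOT x6) — NOT x3 is true.
  14. (NOT x5 OR NOT x2 OR x6) — x6 is true.
  15. (x6 OR NOT x1 OR NOT x5) — x6 is true.
  16. (NOT x9) — NOT x9 is true.
  17. (NOT x3 OR NOT x5) — NOT x3 is true.
  18. (NOT x7 OR x1) — x1 is true.
  19. (NOT x3 OR NOT x7) — NOT x3 is true.
  20. (x6 OR NOT x4) — NOT x4 is true.
  21. (x6) — x6 is true.
  22. (NOT x3 OR NOT x5 OR NOT x1) — NOT x3 is true.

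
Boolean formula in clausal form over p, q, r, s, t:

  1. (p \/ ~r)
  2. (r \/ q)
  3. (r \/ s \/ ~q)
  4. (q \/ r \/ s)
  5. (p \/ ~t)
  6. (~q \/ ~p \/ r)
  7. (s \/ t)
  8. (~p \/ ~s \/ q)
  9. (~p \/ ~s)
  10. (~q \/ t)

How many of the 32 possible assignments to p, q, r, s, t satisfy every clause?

The models are:
  p=T q=F r=T s=F t=T
  p=T q=T r=T s=F t=T
That's 2 in total.

2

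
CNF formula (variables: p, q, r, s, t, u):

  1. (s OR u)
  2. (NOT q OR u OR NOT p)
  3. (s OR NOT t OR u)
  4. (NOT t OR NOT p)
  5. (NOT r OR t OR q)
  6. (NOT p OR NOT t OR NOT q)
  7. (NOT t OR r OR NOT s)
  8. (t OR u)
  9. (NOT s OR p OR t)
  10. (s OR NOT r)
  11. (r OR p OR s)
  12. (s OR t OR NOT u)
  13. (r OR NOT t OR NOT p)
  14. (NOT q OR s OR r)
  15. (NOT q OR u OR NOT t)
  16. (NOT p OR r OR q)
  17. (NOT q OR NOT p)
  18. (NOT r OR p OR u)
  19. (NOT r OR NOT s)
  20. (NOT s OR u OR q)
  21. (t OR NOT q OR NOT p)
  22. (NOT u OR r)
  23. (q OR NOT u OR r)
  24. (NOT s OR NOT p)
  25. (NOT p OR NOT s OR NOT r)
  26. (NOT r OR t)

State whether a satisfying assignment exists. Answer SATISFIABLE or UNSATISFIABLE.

UNSATISFIABLE

r = True:
  propagation gives s=True; an empty clause results — contradiction.
r = False:
  propagation gives u=False, s=True, t=False; an empty clause results — contradiction.
Every branch closes, so no satisfying assignment exists.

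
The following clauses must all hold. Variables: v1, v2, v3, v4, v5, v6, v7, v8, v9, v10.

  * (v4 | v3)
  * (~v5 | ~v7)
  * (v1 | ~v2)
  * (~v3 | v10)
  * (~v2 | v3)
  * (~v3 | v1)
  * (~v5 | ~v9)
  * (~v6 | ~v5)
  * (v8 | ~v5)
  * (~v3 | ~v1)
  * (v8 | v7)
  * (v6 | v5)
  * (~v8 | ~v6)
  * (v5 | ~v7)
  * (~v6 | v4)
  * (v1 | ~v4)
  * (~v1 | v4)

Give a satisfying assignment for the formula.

v1=True, v2=False, v3=False, v4=True, v5=True, v6=False, v7=False, v8=True, v9=False, v10=False

Pure literal: v2 appears only negated; assign v2 = False.
Pure literal: v9 appears only negated; assign v9 = False.
Try v1 = True.
  then v3 is forced to False.
  then v4 is forced to True.
Try v5 = True.
  then v7 is forced to False.
  then v6 is forced to False.
  then v8 is forced to True.
v10 is now unconstrained; take v10 = False.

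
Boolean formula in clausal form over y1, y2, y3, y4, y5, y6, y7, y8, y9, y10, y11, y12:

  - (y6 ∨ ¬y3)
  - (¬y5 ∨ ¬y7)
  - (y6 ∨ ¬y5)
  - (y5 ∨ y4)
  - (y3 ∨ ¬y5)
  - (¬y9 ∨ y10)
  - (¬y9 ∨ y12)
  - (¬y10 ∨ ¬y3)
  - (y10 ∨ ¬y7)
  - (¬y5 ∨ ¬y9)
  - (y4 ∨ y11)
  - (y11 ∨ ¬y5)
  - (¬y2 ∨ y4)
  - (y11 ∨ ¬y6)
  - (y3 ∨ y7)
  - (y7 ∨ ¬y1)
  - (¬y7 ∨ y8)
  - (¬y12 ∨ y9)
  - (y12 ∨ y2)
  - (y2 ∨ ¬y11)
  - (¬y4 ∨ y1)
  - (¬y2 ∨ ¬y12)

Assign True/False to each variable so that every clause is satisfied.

y1=T, y2=T, y3=F, y4=T, y5=F, y6=T, y7=T, y8=T, y9=F, y10=T, y11=T, y12=F

Check each clause:
  1. (y6 ∨ ¬y3) — ¬y3 is true.
  2. (¬y5 ∨ ¬y7) — ¬y5 is true.
  3. (¬y5 ∨ y6) — ¬y5 is true.
  4. (y5 ∨ y4) — y4 is true.
  5. (¬y5 ∨ y3) — ¬y5 is true.
  6. (y10 ∨ ¬y9) — y10 is true.
  7. (y12 ∨ ¬y9) — ¬y9 is true.
  8. (¬y3 ∨ ¬y10) — ¬y3 is true.
  9. (¬y7 ∨ y10) — y10 is true.
  10. (¬y5 ∨ ¬y9) — ¬y5 is true.
  11. (y4 ∨ y11) — y11 is true.
  12. (y11 ∨ ¬y5) — y11 is true.
  13. (¬y2 ∨ y4) — y4 is true.
  14. (¬y6 ∨ y11) — y11 is true.
  15. (y3 ∨ y7) — y7 is true.
  16. (y7 ∨ ¬y1) — y7 is true.
  17. (¬y7 ∨ y8) — y8 is true.
  18. (y9 ∨ ¬y12) — ¬y12 is true.
  19. (y12 ∨ y2) — y2 is true.
  20. (¬y11 ∨ y2) — y2 is true.
  21. (¬y4 ∨ y1) — y1 is true.
  22. (¬y12 ∨ ¬y2) — ¬y12 is true.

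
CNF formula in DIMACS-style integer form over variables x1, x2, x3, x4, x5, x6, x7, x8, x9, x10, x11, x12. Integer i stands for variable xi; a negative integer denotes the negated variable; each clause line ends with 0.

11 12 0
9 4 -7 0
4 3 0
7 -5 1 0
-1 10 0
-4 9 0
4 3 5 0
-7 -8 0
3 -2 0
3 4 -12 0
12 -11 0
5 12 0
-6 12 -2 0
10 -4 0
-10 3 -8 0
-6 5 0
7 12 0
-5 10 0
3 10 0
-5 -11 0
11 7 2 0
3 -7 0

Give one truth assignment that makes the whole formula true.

x1=1, x2=1, x3=1, x4=0, x5=0, x6=0, x7=1, x8=0, x9=1, x10=1, x11=0, x12=1

Pure literal: x3 appears only positively; assign x3 = True.
Pure literal: x6 appears only negated; assign x6 = False.
Branch on x1: take x1 = True.
  then x10 is forced to True.
The remaining clauses are satisfied by x2 = True, x4 = False, x5 = False, x7 = True, x8 = False, x9 = True, x11 = False, x12 = True.
Every clause has at least one true literal under this assignment.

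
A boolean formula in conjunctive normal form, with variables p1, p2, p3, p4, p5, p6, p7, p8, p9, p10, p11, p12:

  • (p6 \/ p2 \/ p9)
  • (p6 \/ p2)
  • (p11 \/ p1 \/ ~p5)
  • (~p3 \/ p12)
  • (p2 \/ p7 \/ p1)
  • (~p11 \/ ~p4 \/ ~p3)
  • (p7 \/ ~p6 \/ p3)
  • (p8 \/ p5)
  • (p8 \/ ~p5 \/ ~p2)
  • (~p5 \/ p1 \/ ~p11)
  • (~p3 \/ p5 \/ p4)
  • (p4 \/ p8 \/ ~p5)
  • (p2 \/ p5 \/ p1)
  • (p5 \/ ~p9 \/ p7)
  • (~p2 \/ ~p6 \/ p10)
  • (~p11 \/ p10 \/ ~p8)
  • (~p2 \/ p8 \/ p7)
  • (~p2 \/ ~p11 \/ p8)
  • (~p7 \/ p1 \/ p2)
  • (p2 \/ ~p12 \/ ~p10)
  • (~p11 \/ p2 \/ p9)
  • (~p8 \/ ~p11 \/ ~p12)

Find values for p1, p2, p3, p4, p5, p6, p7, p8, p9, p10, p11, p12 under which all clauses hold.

p1=True, p2=True, p3=False, p4=False, p5=False, p6=False, p7=False, p8=True, p9=False, p10=True, p11=False, p12=True

p1 occurs only positively in the remaining clauses — set p1 = True.
Branch on p2: take p2 = True.
For the remaining variables, p3 = False, p4 = False, p5 = False, p6 = False, p7 = False, p8 = True, p9 = False, p10 = True, p11 = False, p12 = True works.
Check each clause:
  1. (p2 \/ p6 \/ p9) — p2 is true.
  2. (p2 \/ p6) — p2 is true.
  3. (p1 \/ p11 \/ ~p5) — p1 is true.
  4. (~p3 \/ p12) — p12 is true.
  5. (p7 \/ p1 \/ p2) — p1 is true.
  6. (~p3 \/ ~p4 \/ ~p11) — ~p3 is true.
  7. (p7 \/ ~p6 \/ p3) — ~p6 is true.
  8. (p5 \/ p8) — p8 is true.
  9. (~p2 \/ ~p5 \/ p8) — p8 is true.
  10. (~p5 \/ ~p11 \/ p1) — p1 is true.
  11. (p4 \/ p5 \/ ~p3) — ~p3 is true.
  12. (~p5 \/ p4 \/ p8) — p8 is true.
  13. (p2 \/ p1 \/ p5) — p1 is true.
  14. (p7 \/ ~p9 \/ p5) — ~p9 is true.
  15. (~p2 \/ ~p6 \/ p10) — p10 is true.
  16. (p10 \/ ~p8 \/ ~p11) — p10 is true.
  17. (p8 \/ ~p2 \/ p7) — p8 is true.
  18. (~p11 \/ p8 \/ ~p2) — p8 is true.
  19. (p1 \/ ~p7 \/ p2) — p1 is true.
  20. (~p12 \/ ~p10 \/ p2) — p2 is true.
  21. (p2 \/ p9 \/ ~p11) — p2 is true.
  22. (~p11 \/ ~p8 \/ ~p12) — ~p11 is true.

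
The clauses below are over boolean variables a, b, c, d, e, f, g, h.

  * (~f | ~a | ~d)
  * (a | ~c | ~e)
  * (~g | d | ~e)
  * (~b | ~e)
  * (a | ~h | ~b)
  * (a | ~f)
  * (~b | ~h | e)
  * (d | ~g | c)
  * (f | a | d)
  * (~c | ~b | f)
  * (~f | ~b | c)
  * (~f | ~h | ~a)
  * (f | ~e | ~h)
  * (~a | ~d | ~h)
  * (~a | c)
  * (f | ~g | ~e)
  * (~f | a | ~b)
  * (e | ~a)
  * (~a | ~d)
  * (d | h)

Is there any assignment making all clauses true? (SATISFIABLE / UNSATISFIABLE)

SATISFIABLE

b occurs only negated in the remaining clauses — set b = False.
g occurs only negated in the remaining clauses — set g = False.
Branch on a: take a = False.
  then f is forced to False.
  then d is forced to True.
Try c = True.
  then e is forced to False.
h is now unconstrained; take h = True.
So a=0, b=0, c=1, d=1, e=0, f=0, g=0, h=1 is a satisfying assignment.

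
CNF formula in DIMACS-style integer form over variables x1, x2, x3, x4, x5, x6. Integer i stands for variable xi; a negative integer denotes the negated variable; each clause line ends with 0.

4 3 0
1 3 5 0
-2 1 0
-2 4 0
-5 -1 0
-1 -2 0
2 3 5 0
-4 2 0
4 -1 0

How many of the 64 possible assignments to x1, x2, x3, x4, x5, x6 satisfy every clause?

4

The models are:
  x1=F x2=F x3=T x4=F x5=F x6=F
  x1=F x2=F x3=T x4=F x5=F x6=T
  x1=F x2=F x3=T x4=F x5=T x6=F
  x1=F x2=F x3=T x4=F x5=T x6=T
That's 4 in total.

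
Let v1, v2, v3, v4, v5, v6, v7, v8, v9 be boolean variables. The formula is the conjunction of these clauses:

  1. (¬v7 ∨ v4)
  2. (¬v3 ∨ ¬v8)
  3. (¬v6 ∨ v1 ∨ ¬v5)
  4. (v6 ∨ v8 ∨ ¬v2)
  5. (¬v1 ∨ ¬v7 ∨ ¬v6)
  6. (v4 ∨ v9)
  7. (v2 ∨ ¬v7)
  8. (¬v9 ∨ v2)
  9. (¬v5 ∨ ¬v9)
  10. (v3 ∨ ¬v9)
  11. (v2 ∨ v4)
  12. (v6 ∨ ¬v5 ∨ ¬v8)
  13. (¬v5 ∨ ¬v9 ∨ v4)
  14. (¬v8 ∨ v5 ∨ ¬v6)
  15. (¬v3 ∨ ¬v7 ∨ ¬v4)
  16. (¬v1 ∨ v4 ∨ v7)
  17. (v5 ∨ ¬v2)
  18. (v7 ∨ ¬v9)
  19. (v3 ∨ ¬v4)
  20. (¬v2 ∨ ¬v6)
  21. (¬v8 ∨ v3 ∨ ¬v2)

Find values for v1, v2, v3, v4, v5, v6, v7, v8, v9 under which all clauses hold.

v1=1  v2=0  v3=1  v4=1  v5=1  v6=1  v7=0  v8=0  v9=0

Check each clause:
  1. (v4 ∨ ¬v7) — ¬v7 is true.
  2. (¬v3 ∨ ¬v8) — ¬v8 is true.
  3. (¬v6 ∨ v1 ∨ ¬v5) — v1 is true.
  4. (¬v2 ∨ v6 ∨ v8) — ¬v2 is true.
  5. (¬v7 ∨ ¬v1 ∨ ¬v6) — ¬v7 is true.
  6. (v4 ∨ v9) — v4 is true.
  7. (¬v7 ∨ v2) — ¬v7 is true.
  8. (¬v9 ∨ v2) — ¬v9 is true.
  9. (¬v9 ∨ ¬v5) — ¬v9 is true.
  10. (v3 ∨ ¬v9) — v3 is true.
  11. (v2 ∨ v4) — v4 is true.
  12. (¬v8 ∨ v6 ∨ ¬v5) — ¬v8 is true.
  13. (v4 ∨ ¬v5 ∨ ¬v9) — v4 is true.
  14. (¬v8 ∨ ¬v6 ∨ v5) — ¬v8 is true.
  15. (¬v7 ∨ ¬v4 ∨ ¬v3) — ¬v7 is true.
  16. (v4 ∨ v7 ∨ ¬v1) — v4 is true.
  17. (v5 ∨ ¬v2) — v5 is true.
  18. (v7 ∨ ¬v9) — ¬v9 is true.
  19. (¬v4 ∨ v3) — v3 is true.
  20. (¬v6 ∨ ¬v2) — ¬v2 is true.
  21. (v3 ∨ ¬v8 ∨ ¬v2) — ¬v8 is true.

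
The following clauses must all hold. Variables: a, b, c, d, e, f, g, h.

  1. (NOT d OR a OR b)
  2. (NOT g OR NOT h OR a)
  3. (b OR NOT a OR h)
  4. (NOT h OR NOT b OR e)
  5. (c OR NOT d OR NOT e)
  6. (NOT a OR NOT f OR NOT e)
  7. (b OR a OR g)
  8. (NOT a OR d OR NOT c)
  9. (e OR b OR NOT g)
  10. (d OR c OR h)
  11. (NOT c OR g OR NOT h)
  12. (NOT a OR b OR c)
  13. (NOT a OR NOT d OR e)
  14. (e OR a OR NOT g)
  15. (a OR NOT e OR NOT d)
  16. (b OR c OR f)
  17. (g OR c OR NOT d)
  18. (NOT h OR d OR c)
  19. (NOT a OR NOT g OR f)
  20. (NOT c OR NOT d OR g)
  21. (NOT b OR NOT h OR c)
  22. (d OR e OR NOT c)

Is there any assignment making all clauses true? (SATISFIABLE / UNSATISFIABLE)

SATISFIABLE

Set a = False and propagate.
Branch on b: take b = False.
  then d is forced to False.
  then g is forced to True.
  then h is forced to False.
  then e is forced to True.
  then c is forced to True.
f is now unconstrained; take f = False.
Every clause has at least one true literal under this assignment.
So a=False, b=False, c=True, d=False, e=True, f=False, g=True, h=False is a satisfying assignment.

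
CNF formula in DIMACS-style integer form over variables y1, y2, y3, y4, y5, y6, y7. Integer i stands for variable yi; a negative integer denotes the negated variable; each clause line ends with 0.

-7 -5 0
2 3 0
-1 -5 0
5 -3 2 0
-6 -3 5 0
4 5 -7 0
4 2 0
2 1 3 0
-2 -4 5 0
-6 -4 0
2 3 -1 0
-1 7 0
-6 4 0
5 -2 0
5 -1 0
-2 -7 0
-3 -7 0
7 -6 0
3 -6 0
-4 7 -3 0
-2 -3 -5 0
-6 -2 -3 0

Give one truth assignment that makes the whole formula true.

y1 = F, y2 = T, y3 = F, y4 = F, y5 = T, y6 = F, y7 = F

Check each clause:
  1. (NOT y5 OR NOT y7) — NOT y7 is true.
  2. (y2 OR y3) — y2 is true.
  3. (NOT y1 OR NOT y5) — NOT y1 is true.
  4. (NOT y3 OR y5 OR y2) — NOT y3 is true.
  5. (NOT y6 OR NOT y3 OR y5) — NOT y6 is true.
  6. (y5 OR y4 OR NOT y7) — NOT y7 is true.
  7. (y2 OR y4) — y2 is true.
  8. (y3 OR y2 OR y1) — y2 is true.
  9. (y5 OR NOT y4 OR NOT y2) — NOT y4 is true.
  10. (NOT y4 OR NOT y6) — NOT y6 is true.
  11. (y2 OR y3 OR NOT y1) — y2 is true.
  12. (y7 OR NOT y1) — NOT y1 is true.
  13. (y4 OR NOT y6) — NOT y6 is true.
  14. (NOT y2 OR y5) — y5 is true.
  15. (NOT y1 OR y5) — y5 is true.
  16. (NOT y7 OR NOT y2) — NOT y7 is true.
  17. (NOT y3 OR NOT y7) — NOT y7 is true.
  18. (NOT y6 OR y7) — NOT y6 is true.
  19. (NOT y6 OR y3) — NOT y6 is true.
  20. (NOT y3 OR NOT y4 OR y7) — NOT y4 is true.
  21. (NOT y2 OR NOT y5 OR NOT y3) — NOT y3 is true.
  22. (NOT y2 OR NOT y6 OR NOT y3) — NOT y6 is true.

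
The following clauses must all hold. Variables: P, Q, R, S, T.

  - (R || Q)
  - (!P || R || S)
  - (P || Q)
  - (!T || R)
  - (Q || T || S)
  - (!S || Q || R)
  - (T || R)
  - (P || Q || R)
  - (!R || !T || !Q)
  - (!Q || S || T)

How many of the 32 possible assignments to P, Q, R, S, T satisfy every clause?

5

The models are:
  P=F Q=T R=T S=T T=F
  P=T Q=F R=T S=F T=T
  P=T Q=F R=T S=T T=F
  P=T Q=F R=T S=T T=T
  P=T Q=T R=T S=T T=F
That's 5 in total.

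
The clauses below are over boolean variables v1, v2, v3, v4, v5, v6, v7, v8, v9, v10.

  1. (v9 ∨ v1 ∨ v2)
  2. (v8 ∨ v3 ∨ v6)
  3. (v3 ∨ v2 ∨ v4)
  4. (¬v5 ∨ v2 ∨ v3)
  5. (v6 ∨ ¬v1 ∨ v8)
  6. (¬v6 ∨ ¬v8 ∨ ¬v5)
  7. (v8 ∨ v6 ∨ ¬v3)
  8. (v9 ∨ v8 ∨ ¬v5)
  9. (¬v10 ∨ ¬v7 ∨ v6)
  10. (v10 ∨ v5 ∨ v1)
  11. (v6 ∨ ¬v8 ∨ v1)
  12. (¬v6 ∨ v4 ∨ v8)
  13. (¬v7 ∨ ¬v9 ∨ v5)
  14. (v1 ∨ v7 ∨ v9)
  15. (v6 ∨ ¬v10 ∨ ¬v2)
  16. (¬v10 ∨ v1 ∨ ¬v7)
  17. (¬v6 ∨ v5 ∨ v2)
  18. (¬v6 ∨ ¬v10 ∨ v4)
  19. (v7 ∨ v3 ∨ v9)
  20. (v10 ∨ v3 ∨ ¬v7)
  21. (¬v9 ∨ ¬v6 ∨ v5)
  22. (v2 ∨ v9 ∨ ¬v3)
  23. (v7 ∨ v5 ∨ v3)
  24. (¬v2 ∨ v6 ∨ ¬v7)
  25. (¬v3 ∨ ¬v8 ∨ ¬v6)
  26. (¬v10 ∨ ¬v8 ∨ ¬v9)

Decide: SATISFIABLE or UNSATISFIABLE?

SATISFIABLE

v4 occurs only positively in the remaining clauses — set v4 = True.
Try v1 = True.
Set v2 = True and propagate.
For the remaining variables, v3 = True, v5 = True, v6 = False, v7 = False, v8 = True, v9 = True, v10 = False works.
So v1=True  v2=True  v3=True  v4=True  v5=True  v6=False  v7=False  v8=True  v9=True  v10=False is a satisfying assignment.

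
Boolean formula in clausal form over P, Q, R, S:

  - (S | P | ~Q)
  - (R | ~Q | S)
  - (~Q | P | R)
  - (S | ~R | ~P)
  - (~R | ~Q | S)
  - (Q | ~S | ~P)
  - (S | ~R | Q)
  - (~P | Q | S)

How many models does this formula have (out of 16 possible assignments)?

Satisfying assignments:
  P=0 Q=0 R=0 S=0
  P=0 Q=0 R=0 S=1
  P=0 Q=0 R=1 S=1
  P=0 Q=1 R=1 S=1
  P=1 Q=1 R=0 S=1
  P=1 Q=1 R=1 S=1
Count: 6.

6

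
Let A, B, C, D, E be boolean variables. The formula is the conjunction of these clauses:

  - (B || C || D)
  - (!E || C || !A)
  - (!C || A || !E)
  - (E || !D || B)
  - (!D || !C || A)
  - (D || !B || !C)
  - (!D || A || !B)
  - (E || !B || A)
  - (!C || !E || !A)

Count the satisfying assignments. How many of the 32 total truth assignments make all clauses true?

7

Satisfying assignments:
  A=0 B=0 C=0 D=1 E=1
  A=0 B=0 C=1 D=0 E=0
  A=0 B=1 C=0 D=0 E=1
  A=1 B=0 C=1 D=0 E=0
  A=1 B=1 C=0 D=0 E=0
  A=1 B=1 C=0 D=1 E=0
  A=1 B=1 C=1 D=1 E=0
That's 7 in total.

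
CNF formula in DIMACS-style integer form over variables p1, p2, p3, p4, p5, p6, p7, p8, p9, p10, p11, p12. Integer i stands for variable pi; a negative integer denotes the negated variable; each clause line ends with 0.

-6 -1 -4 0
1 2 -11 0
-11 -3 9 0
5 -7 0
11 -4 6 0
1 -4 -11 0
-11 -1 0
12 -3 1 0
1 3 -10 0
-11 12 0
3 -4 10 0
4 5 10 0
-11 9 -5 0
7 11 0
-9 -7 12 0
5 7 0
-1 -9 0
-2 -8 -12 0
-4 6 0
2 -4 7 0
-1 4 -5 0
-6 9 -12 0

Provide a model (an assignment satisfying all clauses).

Pure literal: p8 appears only negated; assign p8 = False.
Branch on p1: take p1 = False.
The remaining clauses are satisfied by p2 = True, p3 = False, p4 = False, p5 = True, p6 = False, p7 = False, p9 = True, p10 = False, p11 = True, p12 = True.
Check each clause:
  1. (NOT p1 OR NOT p4 OR NOT p6) — NOT p6 is true.
  2. (p1 OR NOT p11 OR p2) — p2 is true.
  3. (NOT p3 OR p9 OR NOT p11) — p9 is true.
  4. (NOT p7 OR p5) — NOT p7 is true.
  5. (NOT p4 OR p11 OR p6) — p11 is true.
  6. (p1 OR NOT p4 OR NOT p11) — NOT p4 is true.
  7. (NOT p11 OR NOT p1) — NOT p1 is true.
  8. (p1 OR p12 OR NOT p3) — p12 is true.
  9. (p1 OR p3 OR NOT p10) — NOT p10 is true.
  10. (p12 OR NOT p11) — p12 is true.
  11. (NOT p4 OR p3 OR p10) — NOT p4 is true.
  12. (p5 OR p4 OR p10) — p5 is true.
  13. (p9 OR NOT p5 OR NOT p11) — p9 is true.
  14. (p11 OR p7) — p11 is true.
  15. (p12 OR NOT p9 OR NOT p7) — NOT p7 is true.
  16. (p7 OR p5) — p5 is true.
  17. (NOT p9 OR NOT p1) — NOT p1 is true.
  18. (NOT p12 OR NOT p8 OR NOT p2) — NOT p8 is true.
  19. (NOT p4 OR p6) — NOT p4 is true.
  20. (p2 OR p7 OR NOT p4) — p2 is true.
  21. (NOT p5 OR NOT p1 OR p4) — NOT p1 is true.
  22. (NOT p12 OR NOT p6 OR p9) — p9 is true.

p1=False, p2=True, p3=False, p4=False, p5=True, p6=False, p7=False, p8=False, p9=True, p10=False, p11=True, p12=True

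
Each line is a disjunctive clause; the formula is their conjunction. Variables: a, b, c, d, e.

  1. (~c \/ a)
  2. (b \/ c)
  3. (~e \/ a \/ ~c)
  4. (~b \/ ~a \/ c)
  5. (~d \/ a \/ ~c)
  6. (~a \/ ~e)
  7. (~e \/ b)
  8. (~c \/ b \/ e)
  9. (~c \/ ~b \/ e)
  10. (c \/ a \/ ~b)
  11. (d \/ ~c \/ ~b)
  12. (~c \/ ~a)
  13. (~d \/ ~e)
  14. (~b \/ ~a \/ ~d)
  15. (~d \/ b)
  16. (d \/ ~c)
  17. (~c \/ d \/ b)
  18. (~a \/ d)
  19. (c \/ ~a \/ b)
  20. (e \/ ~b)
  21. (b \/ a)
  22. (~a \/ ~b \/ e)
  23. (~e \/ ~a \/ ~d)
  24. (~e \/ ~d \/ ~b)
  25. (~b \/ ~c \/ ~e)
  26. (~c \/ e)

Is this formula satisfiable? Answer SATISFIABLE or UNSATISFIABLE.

b = True:
  propagation gives e=True, a=False, c=False; an empty clause results — contradiction.
b = False:
  propagation gives c=True, a=True; an empty clause results — contradiction.
Every branch closes, so no satisfying assignment exists.

UNSATISFIABLE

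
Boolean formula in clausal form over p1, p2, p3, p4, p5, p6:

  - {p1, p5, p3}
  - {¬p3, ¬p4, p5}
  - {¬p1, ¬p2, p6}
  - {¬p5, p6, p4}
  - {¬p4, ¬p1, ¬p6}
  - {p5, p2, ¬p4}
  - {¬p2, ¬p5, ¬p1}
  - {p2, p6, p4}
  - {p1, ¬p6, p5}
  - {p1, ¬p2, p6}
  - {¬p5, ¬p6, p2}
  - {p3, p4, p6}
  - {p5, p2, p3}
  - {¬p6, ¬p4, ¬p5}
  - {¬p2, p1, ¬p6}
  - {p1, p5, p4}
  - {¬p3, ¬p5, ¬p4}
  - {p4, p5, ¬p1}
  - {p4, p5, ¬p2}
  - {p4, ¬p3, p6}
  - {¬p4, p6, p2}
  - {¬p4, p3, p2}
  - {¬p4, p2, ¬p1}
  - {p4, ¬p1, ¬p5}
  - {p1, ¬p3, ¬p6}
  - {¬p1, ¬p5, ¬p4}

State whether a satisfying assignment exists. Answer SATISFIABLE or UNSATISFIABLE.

p4 = True:
  p1 = True:
    propagation gives p6=False, p2=False; an empty clause results — contradiction.
  p1 = False:
    p5 = True:
      propagation gives p6=False, p2=False; contradiction.
    p5 = False:
      propagation gives p3=True; contradiction.
p4 = False:
  p1 = True:
    propagation gives p5=True; an empty clause results — contradiction.
  p1 = False:
    propagation gives p5=True, p6=True, p2=True; an empty clause results — contradiction.
Every branch closes, so no satisfying assignment exists.

UNSATISFIABLE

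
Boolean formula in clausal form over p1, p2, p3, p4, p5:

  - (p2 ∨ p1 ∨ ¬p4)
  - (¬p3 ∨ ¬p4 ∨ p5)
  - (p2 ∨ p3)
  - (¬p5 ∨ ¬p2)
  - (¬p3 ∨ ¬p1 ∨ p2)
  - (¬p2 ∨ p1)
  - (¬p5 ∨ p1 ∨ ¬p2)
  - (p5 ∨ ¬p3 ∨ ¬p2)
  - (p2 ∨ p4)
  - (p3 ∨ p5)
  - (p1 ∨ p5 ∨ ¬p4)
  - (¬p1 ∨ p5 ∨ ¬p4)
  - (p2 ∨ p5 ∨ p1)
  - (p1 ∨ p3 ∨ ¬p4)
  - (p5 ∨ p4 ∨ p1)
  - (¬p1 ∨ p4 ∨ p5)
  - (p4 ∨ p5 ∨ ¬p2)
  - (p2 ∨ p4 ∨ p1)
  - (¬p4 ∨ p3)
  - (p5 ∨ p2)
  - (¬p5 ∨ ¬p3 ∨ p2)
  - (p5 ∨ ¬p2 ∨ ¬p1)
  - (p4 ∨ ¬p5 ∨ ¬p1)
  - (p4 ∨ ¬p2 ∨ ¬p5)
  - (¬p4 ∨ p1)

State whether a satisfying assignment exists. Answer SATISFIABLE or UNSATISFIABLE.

UNSATISFIABLE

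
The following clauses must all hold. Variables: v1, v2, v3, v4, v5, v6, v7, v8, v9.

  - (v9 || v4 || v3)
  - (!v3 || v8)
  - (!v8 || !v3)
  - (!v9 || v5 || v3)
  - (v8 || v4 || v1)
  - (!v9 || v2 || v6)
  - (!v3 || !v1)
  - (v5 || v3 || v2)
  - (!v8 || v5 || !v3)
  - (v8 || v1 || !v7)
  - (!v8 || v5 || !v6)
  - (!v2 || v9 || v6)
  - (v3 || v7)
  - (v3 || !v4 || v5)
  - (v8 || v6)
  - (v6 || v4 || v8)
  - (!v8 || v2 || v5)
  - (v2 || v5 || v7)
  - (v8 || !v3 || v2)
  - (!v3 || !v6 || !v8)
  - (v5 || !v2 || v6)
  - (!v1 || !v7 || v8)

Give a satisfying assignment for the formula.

Pure literal: v5 appears only positively; assign v5 = True.
Branch on v1: take v1 = False.
Set v2 = True and propagate.
Try v3 = False.
  then v7 is forced to True.
  then v8 is forced to True.
The remaining clauses are satisfied by v4 = False, v6 = True, v9 = True.

v1=0  v2=1  v3=0  v4=0  v5=1  v6=1  v7=1  v8=1  v9=1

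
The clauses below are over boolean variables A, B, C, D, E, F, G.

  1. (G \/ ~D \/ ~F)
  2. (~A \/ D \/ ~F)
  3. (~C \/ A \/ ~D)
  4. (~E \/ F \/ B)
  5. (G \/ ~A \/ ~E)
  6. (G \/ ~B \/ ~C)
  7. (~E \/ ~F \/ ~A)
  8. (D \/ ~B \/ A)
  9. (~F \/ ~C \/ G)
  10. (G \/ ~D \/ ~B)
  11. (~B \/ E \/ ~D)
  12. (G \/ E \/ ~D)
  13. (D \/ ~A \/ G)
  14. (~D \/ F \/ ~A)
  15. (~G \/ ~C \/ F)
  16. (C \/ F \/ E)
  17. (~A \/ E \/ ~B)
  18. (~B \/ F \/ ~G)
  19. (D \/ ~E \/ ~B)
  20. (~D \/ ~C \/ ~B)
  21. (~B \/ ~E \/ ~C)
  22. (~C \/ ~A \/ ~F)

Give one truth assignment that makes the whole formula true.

A=False, B=False, C=False, D=True, E=False, F=True, G=True

Branch on A: take A = False.
Try B = False.
Branch on C: take C = False.
The remaining clauses are satisfied by D = True, E = False, F = True, G = True.
Every clause has at least one true literal under this assignment.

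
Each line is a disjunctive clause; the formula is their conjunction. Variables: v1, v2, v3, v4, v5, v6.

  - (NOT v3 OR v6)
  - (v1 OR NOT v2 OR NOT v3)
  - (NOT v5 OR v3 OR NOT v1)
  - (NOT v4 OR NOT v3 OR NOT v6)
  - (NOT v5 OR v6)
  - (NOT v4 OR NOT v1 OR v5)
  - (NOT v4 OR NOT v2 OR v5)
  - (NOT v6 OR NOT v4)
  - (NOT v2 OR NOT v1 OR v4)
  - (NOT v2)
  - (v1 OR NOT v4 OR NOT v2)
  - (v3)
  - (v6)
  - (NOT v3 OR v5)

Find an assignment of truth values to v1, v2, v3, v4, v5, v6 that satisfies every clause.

v1 = F, v2 = F, v3 = T, v4 = F, v5 = T, v6 = T

Unit propagation: (NOT v2) forces v2 = False.
(v3) is a unit clause, so v3 = True.
The clause (v6) is unit: v6 must be True.
Unit propagation: (NOT v4) forces v4 = False.
Unit propagation: (v5) forces v5 = True.
v1 is now unconstrained; take v1 = False.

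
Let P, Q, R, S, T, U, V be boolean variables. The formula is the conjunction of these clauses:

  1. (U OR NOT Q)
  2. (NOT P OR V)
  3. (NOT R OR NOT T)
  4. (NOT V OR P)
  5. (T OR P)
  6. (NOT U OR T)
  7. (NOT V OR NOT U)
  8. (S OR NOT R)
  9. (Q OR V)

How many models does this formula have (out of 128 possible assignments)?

7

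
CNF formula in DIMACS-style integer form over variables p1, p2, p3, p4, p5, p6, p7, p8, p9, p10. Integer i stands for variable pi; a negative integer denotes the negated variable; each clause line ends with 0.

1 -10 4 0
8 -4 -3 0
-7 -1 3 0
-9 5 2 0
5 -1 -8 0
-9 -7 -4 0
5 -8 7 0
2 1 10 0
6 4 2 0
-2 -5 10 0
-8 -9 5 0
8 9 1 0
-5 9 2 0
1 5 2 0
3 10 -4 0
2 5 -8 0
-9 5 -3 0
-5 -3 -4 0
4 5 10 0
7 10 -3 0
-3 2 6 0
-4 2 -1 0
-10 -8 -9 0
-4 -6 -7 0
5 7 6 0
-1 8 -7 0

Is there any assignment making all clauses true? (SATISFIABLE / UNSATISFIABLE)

SATISFIABLE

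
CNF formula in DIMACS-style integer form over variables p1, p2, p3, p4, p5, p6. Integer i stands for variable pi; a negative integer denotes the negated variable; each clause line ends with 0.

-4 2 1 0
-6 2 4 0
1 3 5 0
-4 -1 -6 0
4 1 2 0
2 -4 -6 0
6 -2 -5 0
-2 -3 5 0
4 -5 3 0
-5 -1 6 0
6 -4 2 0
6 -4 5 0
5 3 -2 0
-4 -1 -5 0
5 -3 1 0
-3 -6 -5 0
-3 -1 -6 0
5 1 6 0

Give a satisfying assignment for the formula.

p1=False, p2=True, p3=False, p4=True, p5=True, p6=True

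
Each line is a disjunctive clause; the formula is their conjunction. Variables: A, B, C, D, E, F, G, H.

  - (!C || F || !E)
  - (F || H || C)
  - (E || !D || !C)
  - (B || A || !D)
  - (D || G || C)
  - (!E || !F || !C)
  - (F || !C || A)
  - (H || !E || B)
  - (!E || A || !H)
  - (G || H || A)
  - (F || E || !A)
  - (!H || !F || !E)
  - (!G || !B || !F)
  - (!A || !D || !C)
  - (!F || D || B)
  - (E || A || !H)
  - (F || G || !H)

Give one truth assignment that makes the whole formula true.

A=1, B=1, C=1, D=0, E=0, F=1, G=0, H=0

Check each clause:
  1. (F || !E || !C) — !E is true.
  2. (H || C || F) — C is true.
  3. (!D || E || !C) — !D is true.
  4. (A || B || !D) — A is true.
  5. (D || C || G) — C is true.
  6. (!C || !E || !F) — !E is true.
  7. (F || A || !C) — A is true.
  8. (B || H || !E) — B is true.
  9. (A || !E || !H) — !H is true.
  10. (A || H || G) — A is true.
  11. (F || !A || E) — F is true.
  12. (!F || !E || !H) — !H is true.
  13. (!F || !G || !B) — !G is true.
  14. (!A || !C || !D) — !D is true.
  15. (B || !F || D) — B is true.
  16. (E || A || !H) — !H is true.
  17. (F || !H || G) — !H is true.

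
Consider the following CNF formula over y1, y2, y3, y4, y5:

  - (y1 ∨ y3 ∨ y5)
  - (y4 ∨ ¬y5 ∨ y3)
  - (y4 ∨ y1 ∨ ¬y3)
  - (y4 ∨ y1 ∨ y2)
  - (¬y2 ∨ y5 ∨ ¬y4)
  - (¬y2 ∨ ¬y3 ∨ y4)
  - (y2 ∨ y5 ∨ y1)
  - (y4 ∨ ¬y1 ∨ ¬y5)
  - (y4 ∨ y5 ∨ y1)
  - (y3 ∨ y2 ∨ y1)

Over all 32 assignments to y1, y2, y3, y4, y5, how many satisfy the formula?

12

Split on y1, then y4.
  y1=T, y4=T: y3 free; 3 ways for (y2,y5) × 2^1 = 6.
  y1=T, y4=F: remaining (y2,y3,y5) ∈ {(F,F,F); (F,T,F); (T,F,F)} — 3.
  y1=F, y4=T: remaining (y2,y3,y5) ∈ {(F,T,T); (T,F,T); (T,T,T)} — 3.
  y1=F, y4=F: a clause becomes empty — 0.
Total: 6 + 3 + 3 + 0 = 12.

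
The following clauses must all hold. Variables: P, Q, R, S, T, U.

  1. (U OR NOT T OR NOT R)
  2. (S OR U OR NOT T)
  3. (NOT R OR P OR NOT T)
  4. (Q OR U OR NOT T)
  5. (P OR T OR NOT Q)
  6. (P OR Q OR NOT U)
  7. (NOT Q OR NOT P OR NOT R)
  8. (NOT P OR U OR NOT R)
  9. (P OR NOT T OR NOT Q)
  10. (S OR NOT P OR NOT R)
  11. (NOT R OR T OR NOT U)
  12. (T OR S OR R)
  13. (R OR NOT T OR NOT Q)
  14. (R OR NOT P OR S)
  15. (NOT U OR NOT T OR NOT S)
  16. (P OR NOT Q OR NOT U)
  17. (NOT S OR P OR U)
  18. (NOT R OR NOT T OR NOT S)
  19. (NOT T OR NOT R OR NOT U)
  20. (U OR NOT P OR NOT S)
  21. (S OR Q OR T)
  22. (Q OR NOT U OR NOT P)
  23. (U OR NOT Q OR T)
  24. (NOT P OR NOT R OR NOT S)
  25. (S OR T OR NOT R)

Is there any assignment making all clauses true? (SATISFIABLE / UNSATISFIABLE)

SATISFIABLE

Set P = True and propagate.
For the remaining variables, Q = True, R = False, S = True, T = False, U = True works.
Every clause has at least one true literal under this assignment.
So P=True, Q=True, R=False, S=True, T=False, U=True is a satisfying assignment.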